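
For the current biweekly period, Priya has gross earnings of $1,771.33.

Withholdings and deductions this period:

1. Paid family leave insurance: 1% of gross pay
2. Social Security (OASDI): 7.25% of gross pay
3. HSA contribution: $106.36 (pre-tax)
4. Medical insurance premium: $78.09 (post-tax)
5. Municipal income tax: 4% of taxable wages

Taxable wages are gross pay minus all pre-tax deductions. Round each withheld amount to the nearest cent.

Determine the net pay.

$1,374.15

HSA contribution: $106.36
Taxable wages = $1,771.33 − $106.36 = $1,664.97
Municipal income tax: $1,664.97 × 0.04 = $66.60
Paid family leave insurance: $1,771.33 × 0.01 = $17.71
Social Security (OASDI): $1,771.33 × 0.0725 = $128.42
Medical insurance premium: $78.09
Total deductions = $106.36 + $66.60 + $17.71 + $128.42 + $78.09 = $397.18
Net pay = $1,771.33 − $397.18 = $1,374.15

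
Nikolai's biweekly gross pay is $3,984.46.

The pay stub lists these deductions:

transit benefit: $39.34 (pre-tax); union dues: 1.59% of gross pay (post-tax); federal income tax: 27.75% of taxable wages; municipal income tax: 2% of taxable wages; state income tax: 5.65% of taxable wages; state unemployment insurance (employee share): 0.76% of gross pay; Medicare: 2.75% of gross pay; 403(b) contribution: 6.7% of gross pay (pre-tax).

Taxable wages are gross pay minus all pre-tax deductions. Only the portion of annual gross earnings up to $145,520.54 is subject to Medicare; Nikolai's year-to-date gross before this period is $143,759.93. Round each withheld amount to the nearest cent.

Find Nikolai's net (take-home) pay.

403(b) contribution: $3,984.46 × 0.067 = $266.96
Transit benefit: $39.34
Pre-tax total = $266.96 + $39.34 = $306.30
Taxable wages = $3,984.46 − $306.30 = $3,678.16
Municipal income tax: $3,678.16 × 0.02 = $73.56
Federal income tax: $3,678.16 × 0.2775 = $1,020.69
State income tax: $3,678.16 × 0.0565 = $207.82
State unemployment insurance (employee share): $3,984.46 × 0.0076 = $30.28
Medicare: only $145,520.54 − $143,759.93 = $1,760.61 of this check is subject → $1,760.61 × 0.0275 = $48.42
Union dues: $3,984.46 × 0.0159 = $63.35
Total deductions = $266.96 + $39.34 + $73.56 + $1,020.69 + $207.82 + $30.28 + $48.42 + $63.35 = $1,750.42
Net pay = $3,984.46 − $1,750.42 = $2,234.04

$2,234.04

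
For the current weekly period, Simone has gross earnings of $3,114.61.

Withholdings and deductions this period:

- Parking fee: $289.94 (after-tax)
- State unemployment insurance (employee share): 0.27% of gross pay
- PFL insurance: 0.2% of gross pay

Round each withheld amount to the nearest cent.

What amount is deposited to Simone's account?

$2,810.03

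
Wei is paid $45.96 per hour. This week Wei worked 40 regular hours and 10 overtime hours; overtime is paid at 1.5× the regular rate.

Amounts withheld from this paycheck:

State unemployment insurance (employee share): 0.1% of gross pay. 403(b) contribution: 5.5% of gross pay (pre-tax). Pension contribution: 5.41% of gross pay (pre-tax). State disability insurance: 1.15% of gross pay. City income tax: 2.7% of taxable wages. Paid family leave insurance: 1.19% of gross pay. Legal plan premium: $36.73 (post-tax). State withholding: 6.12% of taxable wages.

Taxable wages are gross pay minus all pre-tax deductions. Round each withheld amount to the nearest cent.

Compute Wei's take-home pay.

Regular pay: 40 × $45.96 = $1,838.40
Overtime pay: 10 × $45.96 × 1.5 = $689.40
Gross pay = $1,838.40 + $689.40 = $2,527.80
403(b) contribution: $2,527.80 × 0.055 = $139.03
Pension contribution: $2,527.80 × 0.0541 = $136.75
Pre-tax total = $139.03 + $136.75 = $275.78
Taxable wages = $2,527.80 − $275.78 = $2,252.02
City income tax: $2,252.02 × 0.027 = $60.80
State withholding: $2,252.02 × 0.0612 = $137.82
State unemployment insurance (employee share): $2,527.80 × 0.001 = $2.53
Paid family leave insurance: $2,527.80 × 0.0119 = $30.08
State disability insurance: $2,527.80 × 0.0115 = $29.07
Legal plan premium: $36.73
Total deductions = $139.03 + $136.75 + $60.80 + $137.82 + $2.53 + $30.08 + $29.07 + $36.73 = $572.81
Net pay = $2,527.80 − $572.81 = $1,954.99

$1,954.99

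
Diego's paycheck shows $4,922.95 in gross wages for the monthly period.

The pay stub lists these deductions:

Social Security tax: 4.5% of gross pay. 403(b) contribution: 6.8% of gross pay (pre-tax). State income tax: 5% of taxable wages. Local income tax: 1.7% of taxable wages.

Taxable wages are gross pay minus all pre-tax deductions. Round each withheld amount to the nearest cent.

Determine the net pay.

403(b) contribution: $4,922.95 × 0.068 = $334.76
Taxable wages = $4,922.95 − $334.76 = $4,588.19
Local income tax: $4,588.19 × 0.017 = $78.00
State income tax: $4,588.19 × 0.05 = $229.41
Social Security tax: $4,922.95 × 0.045 = $221.53
Total deductions = $334.76 + $78.00 + $229.41 + $221.53 = $863.70
Net pay = $4,922.95 − $863.70 = $4,059.25

$4,059.25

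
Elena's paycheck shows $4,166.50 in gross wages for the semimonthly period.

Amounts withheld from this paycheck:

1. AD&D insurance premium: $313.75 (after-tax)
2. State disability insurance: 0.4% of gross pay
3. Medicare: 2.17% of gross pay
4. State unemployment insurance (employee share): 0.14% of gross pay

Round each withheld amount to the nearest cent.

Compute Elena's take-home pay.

State unemployment insurance (employee share): $4,166.50 × 0.0014 = $5.83
State disability insurance: $4,166.50 × 0.004 = $16.67
Medicare: $4,166.50 × 0.0217 = $90.41
AD&D insurance premium: $313.75
Total deductions = $5.83 + $16.67 + $90.41 + $313.75 = $426.66
Net pay = $4,166.50 − $426.66 = $3,739.84

$3,739.84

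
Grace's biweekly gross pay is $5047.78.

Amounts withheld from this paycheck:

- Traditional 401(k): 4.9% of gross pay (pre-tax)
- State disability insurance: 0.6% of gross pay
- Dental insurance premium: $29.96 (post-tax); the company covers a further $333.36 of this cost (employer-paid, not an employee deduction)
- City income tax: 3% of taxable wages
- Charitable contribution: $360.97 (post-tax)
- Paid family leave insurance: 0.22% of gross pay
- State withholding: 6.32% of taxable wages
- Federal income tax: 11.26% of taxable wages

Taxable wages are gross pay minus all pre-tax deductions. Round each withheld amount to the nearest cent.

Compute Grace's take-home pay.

$3380.18

Traditional 401(k): $5047.78 × 0.049 = $247.34
Taxable wages = $5047.78 − $247.34 = $4800.44
City income tax: $4800.44 × 0.03 = $144.01
State withholding: $4800.44 × 0.0632 = $303.39
Federal income tax: $4800.44 × 0.1126 = $540.53
State disability insurance: $5047.78 × 0.006 = $30.29
Paid family leave insurance: $5047.78 × 0.0022 = $11.11
Charitable contribution: $360.97
Dental insurance premium: $29.96
(Employer's $333.36 toward dental insurance premium is not withheld from the employee.)
Total deductions = $247.34 + $144.01 + $303.39 + $540.53 + $30.29 + $11.11 + $360.97 + $29.96 = $1667.60
Net pay = $5047.78 − $1667.60 = $3380.18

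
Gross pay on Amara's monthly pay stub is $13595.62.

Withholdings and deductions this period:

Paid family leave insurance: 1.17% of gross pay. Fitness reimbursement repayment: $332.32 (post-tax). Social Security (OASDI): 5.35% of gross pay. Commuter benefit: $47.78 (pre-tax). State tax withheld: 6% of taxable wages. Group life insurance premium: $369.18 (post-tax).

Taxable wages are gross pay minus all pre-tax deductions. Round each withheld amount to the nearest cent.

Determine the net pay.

$11147.03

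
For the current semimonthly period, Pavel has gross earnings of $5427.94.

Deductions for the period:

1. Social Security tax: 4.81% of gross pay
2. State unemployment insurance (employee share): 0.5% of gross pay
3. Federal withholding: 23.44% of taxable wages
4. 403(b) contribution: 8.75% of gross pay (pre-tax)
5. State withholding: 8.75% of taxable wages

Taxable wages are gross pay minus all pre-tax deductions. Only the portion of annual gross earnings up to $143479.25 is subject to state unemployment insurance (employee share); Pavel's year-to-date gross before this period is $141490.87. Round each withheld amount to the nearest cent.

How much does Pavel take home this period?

$3087.61

403(b) contribution: $5427.94 × 0.0875 = $474.94
Taxable wages = $5427.94 − $474.94 = $4953.00
Federal withholding: $4953.00 × 0.2344 = $1160.98
State withholding: $4953.00 × 0.0875 = $433.39
Social Security tax: $5427.94 × 0.0481 = $261.08
State unemployment insurance (employee share): only $143479.25 − $141490.87 = $1988.38 of this check is subject → $1988.38 × 0.005 = $9.94
Total deductions = $474.94 + $1160.98 + $433.39 + $261.08 + $9.94 = $2340.33
Net pay = $5427.94 − $2340.33 = $3087.61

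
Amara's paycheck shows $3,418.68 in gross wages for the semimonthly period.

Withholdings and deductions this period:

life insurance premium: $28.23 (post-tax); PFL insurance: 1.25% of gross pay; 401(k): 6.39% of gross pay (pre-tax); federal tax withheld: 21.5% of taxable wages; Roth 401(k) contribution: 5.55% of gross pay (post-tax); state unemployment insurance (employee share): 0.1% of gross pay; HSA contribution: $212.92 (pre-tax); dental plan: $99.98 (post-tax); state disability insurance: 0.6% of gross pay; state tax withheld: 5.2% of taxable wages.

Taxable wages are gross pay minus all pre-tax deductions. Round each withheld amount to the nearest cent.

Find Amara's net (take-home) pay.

HSA contribution: $212.92
401(k): $3,418.68 × 0.0639 = $218.45
Pre-tax total = $212.92 + $218.45 = $431.37
Taxable wages = $3,418.68 − $431.37 = $2,987.31
State tax withheld: $2,987.31 × 0.052 = $155.34
Federal tax withheld: $2,987.31 × 0.215 = $642.27
State unemployment insurance (employee share): $3,418.68 × 0.001 = $3.42
State disability insurance: $3,418.68 × 0.006 = $20.51
PFL insurance: $3,418.68 × 0.0125 = $42.73
Life insurance premium: $28.23
Dental plan: $99.98
Roth 401(k) contribution: $3,418.68 × 0.0555 = $189.74
Total deductions = $212.92 + $218.45 + $155.34 + $642.27 + $3.42 + $20.51 + $42.73 + $28.23 + $99.98 + $189.74 = $1,613.59
Net pay = $3,418.68 − $1,613.59 = $1,805.09

$1,805.09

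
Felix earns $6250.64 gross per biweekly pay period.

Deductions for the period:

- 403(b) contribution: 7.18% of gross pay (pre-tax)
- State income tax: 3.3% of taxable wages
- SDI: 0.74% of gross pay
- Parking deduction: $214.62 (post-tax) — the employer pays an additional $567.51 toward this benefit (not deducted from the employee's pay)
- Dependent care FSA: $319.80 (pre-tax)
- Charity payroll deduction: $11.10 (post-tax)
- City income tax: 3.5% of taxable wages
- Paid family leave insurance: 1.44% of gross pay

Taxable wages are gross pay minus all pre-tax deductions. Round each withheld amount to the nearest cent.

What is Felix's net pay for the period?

$4747.28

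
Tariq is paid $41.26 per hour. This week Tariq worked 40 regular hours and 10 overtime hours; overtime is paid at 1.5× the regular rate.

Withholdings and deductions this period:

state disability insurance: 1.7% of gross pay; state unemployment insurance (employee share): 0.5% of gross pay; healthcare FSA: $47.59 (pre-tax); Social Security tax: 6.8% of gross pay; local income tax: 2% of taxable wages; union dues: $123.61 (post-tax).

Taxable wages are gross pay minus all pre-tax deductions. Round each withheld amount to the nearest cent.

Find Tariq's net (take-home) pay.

$1849.43

Regular pay: 40 × $41.26 = $1650.40
Overtime pay: 10 × $41.26 × 1.5 = $618.90
Gross pay = $1650.40 + $618.90 = $2269.30
Healthcare FSA: $47.59
Taxable wages = $2269.30 − $47.59 = $2221.71
Local income tax: $2221.71 × 0.02 = $44.43
State unemployment insurance (employee share): $2269.30 × 0.005 = $11.35
State disability insurance: $2269.30 × 0.017 = $38.58
Social Security tax: $2269.30 × 0.068 = $154.31
Union dues: $123.61
Total deductions = $47.59 + $44.43 + $11.35 + $38.58 + $154.31 + $123.61 = $419.87
Net pay = $2269.30 − $419.87 = $1849.43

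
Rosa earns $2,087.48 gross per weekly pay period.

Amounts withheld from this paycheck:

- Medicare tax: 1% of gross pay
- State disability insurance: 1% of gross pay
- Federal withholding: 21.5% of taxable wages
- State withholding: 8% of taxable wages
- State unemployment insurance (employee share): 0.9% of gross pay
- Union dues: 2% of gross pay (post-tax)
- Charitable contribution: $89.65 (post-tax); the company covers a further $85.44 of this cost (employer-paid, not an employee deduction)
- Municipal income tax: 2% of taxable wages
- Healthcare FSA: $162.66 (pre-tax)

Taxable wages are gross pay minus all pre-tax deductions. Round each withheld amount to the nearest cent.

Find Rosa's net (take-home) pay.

$1,126.56

Healthcare FSA: $162.66
Taxable wages = $2,087.48 − $162.66 = $1,924.82
Federal withholding: $1,924.82 × 0.215 = $413.84
Municipal income tax: $1,924.82 × 0.02 = $38.50
State withholding: $1,924.82 × 0.08 = $153.99
State disability insurance: $2,087.48 × 0.01 = $20.87
Medicare tax: $2,087.48 × 0.01 = $20.87
State unemployment insurance (employee share): $2,087.48 × 0.009 = $18.79
Union dues: $2,087.48 × 0.02 = $41.75
Charitable contribution: $89.65
(Employer's $85.44 toward charitable contribution is not withheld from the employee.)
Total deductions = $162.66 + $413.84 + $38.50 + $153.99 + $20.87 + $20.87 + $18.79 + $41.75 + $89.65 = $960.92
Net pay = $2,087.48 − $960.92 = $1,126.56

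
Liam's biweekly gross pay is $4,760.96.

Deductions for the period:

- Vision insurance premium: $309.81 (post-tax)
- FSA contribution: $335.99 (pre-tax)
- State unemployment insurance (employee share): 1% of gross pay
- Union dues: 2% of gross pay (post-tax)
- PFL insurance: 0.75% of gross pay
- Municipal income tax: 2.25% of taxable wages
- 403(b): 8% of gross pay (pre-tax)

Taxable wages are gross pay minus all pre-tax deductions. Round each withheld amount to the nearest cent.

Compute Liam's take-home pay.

403(b): $4,760.96 × 0.08 = $380.88
FSA contribution: $335.99
Pre-tax total = $380.88 + $335.99 = $716.87
Taxable wages = $4,760.96 − $716.87 = $4,044.09
Municipal income tax: $4,044.09 × 0.0225 = $90.99
State unemployment insurance (employee share): $4,760.96 × 0.01 = $47.61
PFL insurance: $4,760.96 × 0.0075 = $35.71
Vision insurance premium: $309.81
Union dues: $4,760.96 × 0.02 = $95.22
Total deductions = $380.88 + $335.99 + $90.99 + $47.61 + $35.71 + $309.81 + $95.22 = $1,296.21
Net pay = $4,760.96 − $1,296.21 = $3,464.75

$3,464.75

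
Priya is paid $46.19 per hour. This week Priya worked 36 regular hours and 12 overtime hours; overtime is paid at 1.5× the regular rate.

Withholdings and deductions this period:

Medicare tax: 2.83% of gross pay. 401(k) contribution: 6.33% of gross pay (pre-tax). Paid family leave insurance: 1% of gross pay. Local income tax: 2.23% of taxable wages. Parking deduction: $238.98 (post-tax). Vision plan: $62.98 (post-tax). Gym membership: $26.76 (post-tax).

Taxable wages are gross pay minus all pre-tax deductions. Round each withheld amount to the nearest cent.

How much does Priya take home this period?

$1860.02

Regular pay: 36 × $46.19 = $1662.84
Overtime pay: 12 × $46.19 × 1.5 = $831.42
Gross pay = $1662.84 + $831.42 = $2494.26
401(k) contribution: $2494.26 × 0.0633 = $157.89
Taxable wages = $2494.26 − $157.89 = $2336.37
Local income tax: $2336.37 × 0.0223 = $52.10
Paid family leave insurance: $2494.26 × 0.01 = $24.94
Medicare tax: $2494.26 × 0.0283 = $70.59
Vision plan: $62.98
Gym membership: $26.76
Parking deduction: $238.98
Total deductions = $157.89 + $52.10 + $24.94 + $70.59 + $62.98 + $26.76 + $238.98 = $634.24
Net pay = $2494.26 − $634.24 = $1860.02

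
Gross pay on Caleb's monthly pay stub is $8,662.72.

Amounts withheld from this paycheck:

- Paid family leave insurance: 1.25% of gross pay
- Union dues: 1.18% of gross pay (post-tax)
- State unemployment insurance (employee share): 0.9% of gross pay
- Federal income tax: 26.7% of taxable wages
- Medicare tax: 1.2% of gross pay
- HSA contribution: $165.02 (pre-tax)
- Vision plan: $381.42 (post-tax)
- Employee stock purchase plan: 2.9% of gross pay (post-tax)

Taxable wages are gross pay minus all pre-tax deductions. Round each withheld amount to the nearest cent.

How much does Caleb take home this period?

HSA contribution: $165.02
Taxable wages = $8,662.72 − $165.02 = $8,497.70
Federal income tax: $8,497.70 × 0.267 = $2,268.89
Paid family leave insurance: $8,662.72 × 0.0125 = $108.28
Medicare tax: $8,662.72 × 0.012 = $103.95
State unemployment insurance (employee share): $8,662.72 × 0.009 = $77.96
Union dues: $8,662.72 × 0.0118 = $102.22
Vision plan: $381.42
Employee stock purchase plan: $8,662.72 × 0.029 = $251.22
Total deductions = $165.02 + $2,268.89 + $108.28 + $103.95 + $77.96 + $102.22 + $381.42 + $251.22 = $3,458.96
Net pay = $8,662.72 − $3,458.96 = $5,203.76

$5,203.76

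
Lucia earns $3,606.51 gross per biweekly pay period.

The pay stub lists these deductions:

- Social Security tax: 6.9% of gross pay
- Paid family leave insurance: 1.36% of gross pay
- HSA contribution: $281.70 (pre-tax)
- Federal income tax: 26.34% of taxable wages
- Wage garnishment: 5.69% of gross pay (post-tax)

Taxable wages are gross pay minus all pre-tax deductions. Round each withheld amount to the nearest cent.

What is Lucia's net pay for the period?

HSA contribution: $281.70
Taxable wages = $3,606.51 − $281.70 = $3,324.81
Federal income tax: $3,324.81 × 0.2634 = $875.75
Social Security tax: $3,606.51 × 0.069 = $248.85
Paid family leave insurance: $3,606.51 × 0.0136 = $49.05
Wage garnishment: $3,606.51 × 0.0569 = $205.21
Total deductions = $281.70 + $875.75 + $248.85 + $49.05 + $205.21 = $1,660.56
Net pay = $3,606.51 − $1,660.56 = $1,945.95

$1,945.95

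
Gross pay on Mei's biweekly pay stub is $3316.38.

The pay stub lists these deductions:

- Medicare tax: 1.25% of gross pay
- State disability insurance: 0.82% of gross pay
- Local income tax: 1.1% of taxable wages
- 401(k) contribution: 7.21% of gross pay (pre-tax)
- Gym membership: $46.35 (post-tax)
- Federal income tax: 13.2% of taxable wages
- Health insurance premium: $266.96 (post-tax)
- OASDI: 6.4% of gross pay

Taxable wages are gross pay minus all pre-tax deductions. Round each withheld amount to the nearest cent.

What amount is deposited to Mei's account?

$2043.02

401(k) contribution: $3316.38 × 0.0721 = $239.11
Taxable wages = $3316.38 − $239.11 = $3077.27
Local income tax: $3077.27 × 0.011 = $33.85
Federal income tax: $3077.27 × 0.132 = $406.20
State disability insurance: $3316.38 × 0.0082 = $27.19
OASDI: $3316.38 × 0.064 = $212.25
Medicare tax: $3316.38 × 0.0125 = $41.45
Gym membership: $46.35
Health insurance premium: $266.96
Total deductions = $239.11 + $33.85 + $406.20 + $27.19 + $212.25 + $41.45 + $46.35 + $266.96 = $1273.36
Net pay = $3316.38 − $1273.36 = $2043.02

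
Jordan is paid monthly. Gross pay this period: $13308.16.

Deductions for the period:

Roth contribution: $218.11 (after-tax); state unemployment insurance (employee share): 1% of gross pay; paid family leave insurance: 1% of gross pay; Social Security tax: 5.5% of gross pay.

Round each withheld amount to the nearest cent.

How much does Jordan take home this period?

$12091.94

Social Security tax: $13308.16 × 0.055 = $731.95
State unemployment insurance (employee share): $13308.16 × 0.01 = $133.08
Paid family leave insurance: $13308.16 × 0.01 = $133.08
Roth contribution: $218.11
Total deductions = $731.95 + $133.08 + $133.08 + $218.11 = $1216.22
Net pay = $13308.16 − $1216.22 = $12091.94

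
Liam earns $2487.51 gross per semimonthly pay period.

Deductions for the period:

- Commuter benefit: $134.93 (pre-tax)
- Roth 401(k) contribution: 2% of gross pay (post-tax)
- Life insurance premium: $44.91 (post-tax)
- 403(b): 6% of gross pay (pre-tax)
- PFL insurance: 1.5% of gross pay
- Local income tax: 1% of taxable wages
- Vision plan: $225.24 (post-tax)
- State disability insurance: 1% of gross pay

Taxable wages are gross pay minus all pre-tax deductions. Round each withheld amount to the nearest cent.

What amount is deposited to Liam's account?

$1799.21

Commuter benefit: $134.93
403(b): $2487.51 × 0.06 = $149.25
Pre-tax total = $134.93 + $149.25 = $284.18
Taxable wages = $2487.51 − $284.18 = $2203.33
Local income tax: $2203.33 × 0.01 = $22.03
PFL insurance: $2487.51 × 0.015 = $37.31
State disability insurance: $2487.51 × 0.01 = $24.88
Vision plan: $225.24
Roth 401(k) contribution: $2487.51 × 0.02 = $49.75
Life insurance premium: $44.91
Total deductions = $134.93 + $149.25 + $22.03 + $37.31 + $24.88 + $225.24 + $49.75 + $44.91 = $688.30
Net pay = $2487.51 − $688.30 = $1799.21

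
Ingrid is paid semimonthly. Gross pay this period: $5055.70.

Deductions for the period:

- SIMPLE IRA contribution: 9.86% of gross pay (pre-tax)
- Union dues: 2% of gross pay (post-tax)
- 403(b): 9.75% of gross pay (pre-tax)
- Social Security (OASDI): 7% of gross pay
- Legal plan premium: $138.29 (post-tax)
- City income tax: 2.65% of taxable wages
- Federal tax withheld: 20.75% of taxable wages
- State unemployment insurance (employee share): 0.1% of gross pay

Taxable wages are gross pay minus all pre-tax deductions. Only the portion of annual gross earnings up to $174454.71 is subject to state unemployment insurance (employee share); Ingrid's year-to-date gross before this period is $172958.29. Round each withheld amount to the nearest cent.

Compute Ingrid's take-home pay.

$2518.44

403(b): $5055.70 × 0.0975 = $492.93
SIMPLE IRA contribution: $5055.70 × 0.0986 = $498.49
Pre-tax total = $492.93 + $498.49 = $991.42
Taxable wages = $5055.70 − $991.42 = $4064.28
Federal tax withheld: $4064.28 × 0.2075 = $843.34
City income tax: $4064.28 × 0.0265 = $107.70
State unemployment insurance (employee share): only $174454.71 − $172958.29 = $1496.42 of this check is subject → $1496.42 × 0.001 = $1.50
Social Security (OASDI): $5055.70 × 0.07 = $353.90
Legal plan premium: $138.29
Union dues: $5055.70 × 0.02 = $101.11
Total deductions = $492.93 + $498.49 + $843.34 + $107.70 + $1.50 + $353.90 + $138.29 + $101.11 = $2537.26
Net pay = $5055.70 − $2537.26 = $2518.44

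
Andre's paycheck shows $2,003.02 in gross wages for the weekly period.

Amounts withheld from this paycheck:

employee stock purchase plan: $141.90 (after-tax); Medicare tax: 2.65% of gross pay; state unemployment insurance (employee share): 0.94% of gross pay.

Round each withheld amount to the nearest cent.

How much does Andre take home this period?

$1,789.21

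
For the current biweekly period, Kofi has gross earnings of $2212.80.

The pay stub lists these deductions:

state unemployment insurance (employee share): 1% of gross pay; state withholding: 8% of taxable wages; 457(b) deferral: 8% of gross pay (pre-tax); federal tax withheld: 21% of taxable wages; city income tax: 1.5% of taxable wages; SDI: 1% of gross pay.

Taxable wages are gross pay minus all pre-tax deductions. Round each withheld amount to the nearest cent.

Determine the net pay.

457(b) deferral: $2212.80 × 0.08 = $177.02
Taxable wages = $2212.80 − $177.02 = $2035.78
State withholding: $2035.78 × 0.08 = $162.86
City income tax: $2035.78 × 0.015 = $30.54
Federal tax withheld: $2035.78 × 0.21 = $427.51
State unemployment insurance (employee share): $2212.80 × 0.01 = $22.13
SDI: $2212.80 × 0.01 = $22.13
Total deductions = $177.02 + $162.86 + $30.54 + $427.51 + $22.13 + $22.13 = $842.19
Net pay = $2212.80 − $842.19 = $1370.61

$1370.61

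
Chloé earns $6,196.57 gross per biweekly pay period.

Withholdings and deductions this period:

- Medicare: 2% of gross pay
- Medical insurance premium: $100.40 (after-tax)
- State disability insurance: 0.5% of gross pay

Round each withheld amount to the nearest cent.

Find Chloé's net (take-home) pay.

$5,941.26

Medicare: $6,196.57 × 0.02 = $123.93
State disability insurance: $6,196.57 × 0.005 = $30.98
Medical insurance premium: $100.40
Total deductions = $123.93 + $30.98 + $100.40 = $255.31
Net pay = $6,196.57 − $255.31 = $5,941.26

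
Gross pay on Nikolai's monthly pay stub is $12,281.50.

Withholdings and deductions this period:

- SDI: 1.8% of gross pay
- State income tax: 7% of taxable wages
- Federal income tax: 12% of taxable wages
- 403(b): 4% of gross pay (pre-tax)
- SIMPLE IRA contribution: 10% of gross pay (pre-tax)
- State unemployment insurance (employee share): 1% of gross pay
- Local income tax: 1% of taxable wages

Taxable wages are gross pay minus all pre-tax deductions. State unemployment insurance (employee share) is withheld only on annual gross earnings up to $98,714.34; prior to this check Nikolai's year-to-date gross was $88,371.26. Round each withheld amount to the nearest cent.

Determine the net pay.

SIMPLE IRA contribution: $12,281.50 × 0.1 = $1,228.15
403(b): $12,281.50 × 0.04 = $491.26
Pre-tax total = $1,228.15 + $491.26 = $1,719.41
Taxable wages = $12,281.50 − $1,719.41 = $10,562.09
Local income tax: $10,562.09 × 0.01 = $105.62
Federal income tax: $10,562.09 × 0.12 = $1,267.45
State income tax: $10,562.09 × 0.07 = $739.35
SDI: $12,281.50 × 0.018 = $221.07
State unemployment insurance (employee share): only $98,714.34 − $88,371.26 = $10,343.08 of this check is subject → $10,343.08 × 0.01 = $103.43
Total deductions = $1,228.15 + $491.26 + $105.62 + $1,267.45 + $739.35 + $221.07 + $103.43 = $4,156.33
Net pay = $12,281.50 − $4,156.33 = $8,125.17

$8,125.17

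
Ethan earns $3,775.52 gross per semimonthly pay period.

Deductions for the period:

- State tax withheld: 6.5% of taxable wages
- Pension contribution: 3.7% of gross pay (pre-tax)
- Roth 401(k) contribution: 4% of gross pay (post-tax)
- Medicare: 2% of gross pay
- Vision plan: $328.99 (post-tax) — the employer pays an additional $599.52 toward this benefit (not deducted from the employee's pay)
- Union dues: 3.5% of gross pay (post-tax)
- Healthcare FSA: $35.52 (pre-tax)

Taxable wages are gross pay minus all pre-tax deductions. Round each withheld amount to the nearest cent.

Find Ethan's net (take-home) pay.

Healthcare FSA: $35.52
Pension contribution: $3,775.52 × 0.037 = $139.69
Pre-tax total = $35.52 + $139.69 = $175.21
Taxable wages = $3,775.52 − $175.21 = $3,600.31
State tax withheld: $3,600.31 × 0.065 = $234.02
Medicare: $3,775.52 × 0.02 = $75.51
Union dues: $3,775.52 × 0.035 = $132.14
Vision plan: $328.99
Roth 401(k) contribution: $3,775.52 × 0.04 = $151.02
(Employer's $599.52 toward vision plan is not withheld from the employee.)
Total deductions = $35.52 + $139.69 + $234.02 + $75.51 + $132.14 + $328.99 + $151.02 = $1,096.89
Net pay = $3,775.52 − $1,096.89 = $2,678.63

$2,678.63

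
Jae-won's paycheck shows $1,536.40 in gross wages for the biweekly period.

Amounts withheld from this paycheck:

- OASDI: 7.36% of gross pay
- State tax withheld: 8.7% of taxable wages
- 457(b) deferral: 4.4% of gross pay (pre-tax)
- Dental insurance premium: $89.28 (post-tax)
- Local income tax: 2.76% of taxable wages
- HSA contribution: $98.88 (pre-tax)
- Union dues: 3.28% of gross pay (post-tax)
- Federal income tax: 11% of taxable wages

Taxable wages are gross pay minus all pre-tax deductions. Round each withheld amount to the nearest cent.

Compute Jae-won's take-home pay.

$809.49

HSA contribution: $98.88
457(b) deferral: $1,536.40 × 0.044 = $67.60
Pre-tax total = $98.88 + $67.60 = $166.48
Taxable wages = $1,536.40 − $166.48 = $1,369.92
Local income tax: $1,369.92 × 0.0276 = $37.81
Federal income tax: $1,369.92 × 0.11 = $150.69
State tax withheld: $1,369.92 × 0.087 = $119.18
OASDI: $1,536.40 × 0.0736 = $113.08
Dental insurance premium: $89.28
Union dues: $1,536.40 × 0.0328 = $50.39
Total deductions = $98.88 + $67.60 + $37.81 + $150.69 + $119.18 + $113.08 + $89.28 + $50.39 = $726.91
Net pay = $1,536.40 − $726.91 = $809.49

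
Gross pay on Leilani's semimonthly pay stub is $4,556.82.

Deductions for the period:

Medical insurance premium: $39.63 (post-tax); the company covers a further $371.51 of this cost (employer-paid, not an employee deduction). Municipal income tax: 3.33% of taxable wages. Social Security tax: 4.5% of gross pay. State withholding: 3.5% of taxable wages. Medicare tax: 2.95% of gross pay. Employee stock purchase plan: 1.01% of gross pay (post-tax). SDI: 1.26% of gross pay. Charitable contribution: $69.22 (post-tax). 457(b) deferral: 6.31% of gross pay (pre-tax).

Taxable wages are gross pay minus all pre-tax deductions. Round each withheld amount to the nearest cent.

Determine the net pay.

457(b) deferral: $4,556.82 × 0.0631 = $287.54
Taxable wages = $4,556.82 − $287.54 = $4,269.28
Municipal income tax: $4,269.28 × 0.0333 = $142.17
State withholding: $4,269.28 × 0.035 = $149.42
SDI: $4,556.82 × 0.0126 = $57.42
Medicare tax: $4,556.82 × 0.0295 = $134.43
Social Security tax: $4,556.82 × 0.045 = $205.06
Medical insurance premium: $39.63
Employee stock purchase plan: $4,556.82 × 0.0101 = $46.02
Charitable contribution: $69.22
(Employer's $371.51 toward medical insurance premium is not withheld from the employee.)
Total deductions = $287.54 + $142.17 + $149.42 + $57.42 + $134.43 + $205.06 + $39.63 + $46.02 + $69.22 = $1,130.91
Net pay = $4,556.82 − $1,130.91 = $3,425.91

$3,425.91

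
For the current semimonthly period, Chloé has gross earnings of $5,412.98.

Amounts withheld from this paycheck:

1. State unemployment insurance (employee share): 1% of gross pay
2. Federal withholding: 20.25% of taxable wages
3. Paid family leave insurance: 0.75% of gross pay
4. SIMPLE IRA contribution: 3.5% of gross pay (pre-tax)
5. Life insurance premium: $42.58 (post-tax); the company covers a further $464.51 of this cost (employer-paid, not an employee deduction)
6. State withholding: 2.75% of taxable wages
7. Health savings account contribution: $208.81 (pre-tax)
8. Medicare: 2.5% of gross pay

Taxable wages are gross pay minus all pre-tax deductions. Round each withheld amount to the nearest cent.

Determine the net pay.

$3,588.71

Health savings account contribution: $208.81
SIMPLE IRA contribution: $5,412.98 × 0.035 = $189.45
Pre-tax total = $208.81 + $189.45 = $398.26
Taxable wages = $5,412.98 − $398.26 = $5,014.72
State withholding: $5,014.72 × 0.0275 = $137.90
Federal withholding: $5,014.72 × 0.2025 = $1,015.48
Paid family leave insurance: $5,412.98 × 0.0075 = $40.60
State unemployment insurance (employee share): $5,412.98 × 0.01 = $54.13
Medicare: $5,412.98 × 0.025 = $135.32
Life insurance premium: $42.58
(Employer's $464.51 toward life insurance premium is not withheld from the employee.)
Total deductions = $208.81 + $189.45 + $137.90 + $1,015.48 + $40.60 + $54.13 + $135.32 + $42.58 = $1,824.27
Net pay = $5,412.98 − $1,824.27 = $3,588.71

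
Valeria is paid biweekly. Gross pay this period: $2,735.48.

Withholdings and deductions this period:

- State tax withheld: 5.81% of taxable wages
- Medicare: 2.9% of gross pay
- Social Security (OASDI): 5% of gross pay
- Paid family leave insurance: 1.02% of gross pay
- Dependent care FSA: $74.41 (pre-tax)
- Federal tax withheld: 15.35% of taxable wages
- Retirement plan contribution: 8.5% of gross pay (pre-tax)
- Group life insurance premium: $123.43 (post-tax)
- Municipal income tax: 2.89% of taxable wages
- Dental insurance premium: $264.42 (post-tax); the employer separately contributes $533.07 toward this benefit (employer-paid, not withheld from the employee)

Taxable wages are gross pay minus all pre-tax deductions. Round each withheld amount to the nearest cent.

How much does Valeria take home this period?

$1,212.63

Dependent care FSA: $74.41
Retirement plan contribution: $2,735.48 × 0.085 = $232.52
Pre-tax total = $74.41 + $232.52 = $306.93
Taxable wages = $2,735.48 − $306.93 = $2,428.55
State tax withheld: $2,428.55 × 0.0581 = $141.10
Municipal income tax: $2,428.55 × 0.0289 = $70.19
Federal tax withheld: $2,428.55 × 0.1535 = $372.78
Medicare: $2,735.48 × 0.029 = $79.33
Social Security (OASDI): $2,735.48 × 0.05 = $136.77
Paid family leave insurance: $2,735.48 × 0.0102 = $27.90
Group life insurance premium: $123.43
Dental insurance premium: $264.42
(Employer's $533.07 toward dental insurance premium is not withheld from the employee.)
Total deductions = $74.41 + $232.52 + $141.10 + $70.19 + $372.78 + $79.33 + $136.77 + $27.90 + $123.43 + $264.42 = $1,522.85
Net pay = $2,735.48 − $1,522.85 = $1,212.63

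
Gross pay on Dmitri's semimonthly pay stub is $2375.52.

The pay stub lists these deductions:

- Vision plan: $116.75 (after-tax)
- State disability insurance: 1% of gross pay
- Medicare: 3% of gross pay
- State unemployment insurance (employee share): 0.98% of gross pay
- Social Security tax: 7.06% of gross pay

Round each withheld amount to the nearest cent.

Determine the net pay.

$1972.75

Social Security tax: $2375.52 × 0.0706 = $167.71
State unemployment insurance (employee share): $2375.52 × 0.0098 = $23.28
Medicare: $2375.52 × 0.03 = $71.27
State disability insurance: $2375.52 × 0.01 = $23.76
Vision plan: $116.75
Total deductions = $167.71 + $23.28 + $71.27 + $23.76 + $116.75 = $402.77
Net pay = $2375.52 − $402.77 = $1972.75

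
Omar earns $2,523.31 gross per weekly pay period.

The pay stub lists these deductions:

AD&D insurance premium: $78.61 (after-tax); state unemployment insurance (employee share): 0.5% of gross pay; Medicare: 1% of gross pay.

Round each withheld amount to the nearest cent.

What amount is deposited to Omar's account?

$2,406.85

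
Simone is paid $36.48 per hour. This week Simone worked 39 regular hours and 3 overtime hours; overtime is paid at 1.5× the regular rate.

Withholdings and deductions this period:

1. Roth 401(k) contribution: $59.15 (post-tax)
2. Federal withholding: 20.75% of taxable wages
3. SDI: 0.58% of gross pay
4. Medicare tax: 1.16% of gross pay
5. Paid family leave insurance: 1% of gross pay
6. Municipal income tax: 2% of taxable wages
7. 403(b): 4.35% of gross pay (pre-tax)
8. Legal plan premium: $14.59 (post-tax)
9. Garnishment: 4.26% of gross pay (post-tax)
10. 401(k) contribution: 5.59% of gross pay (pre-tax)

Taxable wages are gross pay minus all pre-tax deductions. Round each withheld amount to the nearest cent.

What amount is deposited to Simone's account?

$919.19

Regular pay: 39 × $36.48 = $1422.72
Overtime pay: 3 × $36.48 × 1.5 = $164.16
Gross pay = $1422.72 + $164.16 = $1586.88
401(k) contribution: $1586.88 × 0.0559 = $88.71
403(b): $1586.88 × 0.0435 = $69.03
Pre-tax total = $88.71 + $69.03 = $157.74
Taxable wages = $1586.88 − $157.74 = $1429.14
Federal withholding: $1429.14 × 0.2075 = $296.55
Municipal income tax: $1429.14 × 0.02 = $28.58
Medicare tax: $1586.88 × 0.0116 = $18.41
Paid family leave insurance: $1586.88 × 0.01 = $15.87
SDI: $1586.88 × 0.0058 = $9.20
Roth 401(k) contribution: $59.15
Garnishment: $1586.88 × 0.0426 = $67.60
Legal plan premium: $14.59
Total deductions = $88.71 + $69.03 + $296.55 + $28.58 + $18.41 + $15.87 + $9.20 + $59.15 + $67.60 + $14.59 = $667.69
Net pay = $1586.88 − $667.69 = $919.19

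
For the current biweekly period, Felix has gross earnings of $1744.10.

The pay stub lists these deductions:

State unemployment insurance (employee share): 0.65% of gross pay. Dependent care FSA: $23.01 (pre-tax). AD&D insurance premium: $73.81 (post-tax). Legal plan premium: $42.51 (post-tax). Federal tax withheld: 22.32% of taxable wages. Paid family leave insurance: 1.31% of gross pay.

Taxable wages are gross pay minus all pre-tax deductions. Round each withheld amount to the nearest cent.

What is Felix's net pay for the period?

Dependent care FSA: $23.01
Taxable wages = $1744.10 − $23.01 = $1721.09
Federal tax withheld: $1721.09 × 0.2232 = $384.15
Paid family leave insurance: $1744.10 × 0.0131 = $22.85
State unemployment insurance (employee share): $1744.10 × 0.0065 = $11.34
Legal plan premium: $42.51
AD&D insurance premium: $73.81
Total deductions = $23.01 + $384.15 + $22.85 + $11.34 + $42.51 + $73.81 = $557.67
Net pay = $1744.10 − $557.67 = $1186.43

$1186.43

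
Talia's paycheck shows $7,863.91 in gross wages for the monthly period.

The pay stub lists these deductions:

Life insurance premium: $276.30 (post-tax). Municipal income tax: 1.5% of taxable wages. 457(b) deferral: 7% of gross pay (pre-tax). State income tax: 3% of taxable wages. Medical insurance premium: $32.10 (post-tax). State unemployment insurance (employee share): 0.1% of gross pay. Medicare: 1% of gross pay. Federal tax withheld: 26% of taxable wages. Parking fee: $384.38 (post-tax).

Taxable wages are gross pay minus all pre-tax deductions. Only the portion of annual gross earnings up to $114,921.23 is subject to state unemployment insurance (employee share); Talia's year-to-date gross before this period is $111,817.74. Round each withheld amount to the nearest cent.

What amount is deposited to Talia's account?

457(b) deferral: $7,863.91 × 0.07 = $550.47
Taxable wages = $7,863.91 − $550.47 = $7,313.44
Federal tax withheld: $7,313.44 × 0.26 = $1,901.49
State income tax: $7,313.44 × 0.03 = $219.40
Municipal income tax: $7,313.44 × 0.015 = $109.70
State unemployment insurance (employee share): only $114,921.23 − $111,817.74 = $3,103.49 of this check is subject → $3,103.49 × 0.001 = $3.10
Medicare: $7,863.91 × 0.01 = $78.64
Life insurance premium: $276.30
Parking fee: $384.38
Medical insurance premium: $32.10
Total deductions = $550.47 + $1,901.49 + $219.40 + $109.70 + $3.10 + $78.64 + $276.30 + $384.38 + $32.10 = $3,555.58
Net pay = $7,863.91 − $3,555.58 = $4,308.33

$4,308.33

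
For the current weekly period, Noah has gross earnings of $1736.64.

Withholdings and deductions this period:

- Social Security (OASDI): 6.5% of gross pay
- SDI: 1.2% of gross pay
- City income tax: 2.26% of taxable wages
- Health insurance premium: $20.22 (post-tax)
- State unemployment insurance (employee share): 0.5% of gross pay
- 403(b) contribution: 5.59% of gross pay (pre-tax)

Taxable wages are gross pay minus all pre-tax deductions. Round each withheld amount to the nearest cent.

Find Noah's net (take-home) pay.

$1439.89

403(b) contribution: $1736.64 × 0.0559 = $97.08
Taxable wages = $1736.64 − $97.08 = $1639.56
City income tax: $1639.56 × 0.0226 = $37.05
SDI: $1736.64 × 0.012 = $20.84
State unemployment insurance (employee share): $1736.64 × 0.005 = $8.68
Social Security (OASDI): $1736.64 × 0.065 = $112.88
Health insurance premium: $20.22
Total deductions = $97.08 + $37.05 + $20.84 + $8.68 + $112.88 + $20.22 = $296.75
Net pay = $1736.64 − $296.75 = $1439.89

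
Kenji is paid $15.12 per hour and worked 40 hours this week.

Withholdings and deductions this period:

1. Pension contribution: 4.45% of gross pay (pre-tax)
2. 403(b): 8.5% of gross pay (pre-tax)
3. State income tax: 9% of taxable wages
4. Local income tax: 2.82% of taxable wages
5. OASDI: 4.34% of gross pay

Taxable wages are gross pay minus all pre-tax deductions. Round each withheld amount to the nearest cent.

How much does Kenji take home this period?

$438.00

Gross pay: 40 × $15.12 = $604.80
403(b): $604.80 × 0.085 = $51.41
Pension contribution: $604.80 × 0.0445 = $26.91
Pre-tax total = $51.41 + $26.91 = $78.32
Taxable wages = $604.80 − $78.32 = $526.48
Local income tax: $526.48 × 0.0282 = $14.85
State income tax: $526.48 × 0.09 = $47.38
OASDI: $604.80 × 0.0434 = $26.25
Total deductions = $51.41 + $26.91 + $14.85 + $47.38 + $26.25 = $166.80
Net pay = $604.80 − $166.80 = $438.00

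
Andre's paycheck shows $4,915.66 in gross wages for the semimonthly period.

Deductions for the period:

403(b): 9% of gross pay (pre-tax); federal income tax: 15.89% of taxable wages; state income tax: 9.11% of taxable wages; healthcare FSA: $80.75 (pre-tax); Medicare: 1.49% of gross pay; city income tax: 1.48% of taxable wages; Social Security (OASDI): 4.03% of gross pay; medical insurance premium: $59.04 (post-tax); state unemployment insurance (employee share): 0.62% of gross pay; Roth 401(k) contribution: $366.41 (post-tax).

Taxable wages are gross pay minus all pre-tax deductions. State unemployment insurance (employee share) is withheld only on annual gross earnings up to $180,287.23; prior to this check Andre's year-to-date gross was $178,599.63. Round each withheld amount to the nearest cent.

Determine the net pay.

Healthcare FSA: $80.75
403(b): $4,915.66 × 0.09 = $442.41
Pre-tax total = $80.75 + $442.41 = $523.16
Taxable wages = $4,915.66 − $523.16 = $4,392.50
City income tax: $4,392.50 × 0.0148 = $65.01
State income tax: $4,392.50 × 0.0911 = $400.16
Federal income tax: $4,392.50 × 0.1589 = $697.97
Medicare: $4,915.66 × 0.0149 = $73.24
State unemployment insurance (employee share): only $180,287.23 − $178,599.63 = $1,687.60 of this check is subject → $1,687.60 × 0.0062 = $10.46
Social Security (OASDI): $4,915.66 × 0.0403 = $198.10
Medical insurance premium: $59.04
Roth 401(k) contribution: $366.41
Total deductions = $80.75 + $442.41 + $65.01 + $400.16 + $697.97 + $73.24 + $10.46 + $198.10 + $59.04 + $366.41 = $2,393.55
Net pay = $4,915.66 − $2,393.55 = $2,522.11

$2,522.11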